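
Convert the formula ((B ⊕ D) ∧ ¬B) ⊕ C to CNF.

(B ∨ D ∨ C) ∧ (¬B ∨ C) ∧ (¬D ∨ B ∨ ¬C)

((B ⊕ D) ∧ ¬B) ⊕ C
≡ (((B ⊕ D) ∧ ¬B) ∨ C) ∧ ¬((B ⊕ D) ∧ ¬B ∧ C)   [expand ⊕]
≡ (((B ∨ D) ∧ ¬(B ∧ D) ∧ ¬B) ∨ C) ∧ ¬((B ⊕ D) ∧ ¬B ∧ C)   [expand ⊕]
≡ (((B ∨ D) ∧ ¬(B ∧ D) ∧ ¬B) ∨ C) ∧ ¬((B ∨ D) ∧ ¬(B ∧ D) ∧ ¬B ∧ C)   [expand ⊕]
≡ (((B ∨ D) ∧ (¬B ∨ ¬D) ∧ ¬B) ∨ C) ∧ ¬((B ∨ D) ∧ ¬(B ∧ D) ∧ ¬B ∧ C)   [De Morgan]
≡ (((B ∨ D) ∧ (¬B ∨ ¬D) ∧ ¬B) ∨ C) ∧ (¬(B ∨ D) ∨ ¬¬(B ∧ D) ∨ ¬¬B ∨ ¬C)   [De Morgan]
≡ (((B ∨ D) ∧ (¬B ∨ ¬D) ∧ ¬B) ∨ C) ∧ ((¬B ∧ ¬D) ∨ ¬¬(B ∧ D) ∨ ¬¬B ∨ ¬C)   [De Morgan]
≡ (((B ∨ D) ∧ (¬B ∨ ¬D) ∧ ¬B) ∨ C) ∧ ((¬B ∧ ¬D) ∨ (B ∧ D) ∨ ¬¬B ∨ ¬C)   [double negation]
≡ (((B ∨ D) ∧ (¬B ∨ ¬D) ∧ ¬B) ∨ C) ∧ ((¬B ∧ ¬D) ∨ (B ∧ D) ∨ B ∨ ¬C)   [double negation]
≡ (B ∨ D ∨ C) ∧ (¬B ∨ ¬D ∨ C) ∧ (¬B ∨ C) ∧ (¬B ∨ B ∨ B ∨ ¬C) ∧ (¬B ∨ D ∨ B ∨ ¬C) ∧ (¬D ∨ B ∨ B ∨ ¬C) ∧ (¬D ∨ D ∨ B ∨ ¬C)   [distribute ∨ over ∧]
≡ (B ∨ D ∨ C) ∧ (¬B ∨ C) ∧ (¬D ∨ B ∨ ¬C)   [simplify]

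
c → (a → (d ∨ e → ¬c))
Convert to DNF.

¬c ∨ ¬a ∨ ¬d ∧ ¬e

c → (a → (d ∨ e → ¬c))
⇔ ¬c ∨ (a → (d ∨ e → ¬c))   (eliminate →)
⇔ ¬c ∨ ¬a ∨ (d ∨ e → ¬c)   (eliminate →)
⇔ ¬c ∨ ¬a ∨ ¬(d ∨ e) ∨ ¬c   (eliminate →)
⇔ ¬c ∨ ¬a ∨ ¬d ∧ ¬e ∨ ¬c   (De Morgan)
⇔ ¬c ∨ ¬a ∨ ¬d ∧ ¬e   (simplify)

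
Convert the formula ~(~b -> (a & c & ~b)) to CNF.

~(~b -> (a & c & ~b))
⇔ ~(~~b | (a & c & ~b))   (eliminate ->)
⇔ ~~~b & ~(a & c & ~b)   (De Morgan)
⇔ ~b & ~(a & c & ~b)   (double negation)
⇔ ~b & (~a | ~c | ~~b)   (De Morgan)
⇔ ~b & (~a | ~c | b)   (double negation)

~b & (~a | ~c | b)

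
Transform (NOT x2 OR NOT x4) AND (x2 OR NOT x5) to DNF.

(NOT x2 OR NOT x4) AND (x2 OR NOT x5)
≡ (NOT x2 AND x2) OR (NOT x2 AND NOT x5) OR (NOT x4 AND x2) OR (NOT x4 AND NOT x5)   [distribute AND over OR]
≡ (NOT x2 AND NOT x5) OR (NOT x4 AND x2) OR (NOT x4 AND NOT x5)   [simplify]

(NOT x2 AND NOT x5) OR (NOT x4 AND x2) OR (NOT x4 AND NOT x5)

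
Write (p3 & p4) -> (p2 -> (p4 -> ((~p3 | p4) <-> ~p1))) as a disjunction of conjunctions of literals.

(p3 & p4) -> (p2 -> (p4 -> ((~p3 | p4) <-> ~p1)))
≡ ~(p3 & p4) | (p2 -> (p4 -> ((~p3 | p4) <-> ~p1)))   — eliminate ->
≡ ~(p3 & p4) | ~p2 | (p4 -> ((~p3 | p4) <-> ~p1))   — eliminate ->
≡ ~(p3 & p4) | ~p2 | ~p4 | ((~p3 | p4) <-> ~p1)   — eliminate ->
≡ ~(p3 & p4) | ~p2 | ~p4 | (((~p3 | p4) -> ~p1) & (~p1 -> (~p3 | p4)))   — eliminate <->
≡ ~(p3 & p4) | ~p2 | ~p4 | ((~(~p3 | p4) | ~p1) & (~p1 -> (~p3 | p4)))   — eliminate ->
≡ ~(p3 & p4) | ~p2 | ~p4 | ((~(~p3 | p4) | ~p1) & (~~p1 | ~p3 | p4))   — eliminate ->
≡ ~p3 | ~p4 | ~p2 | ~p4 | ((~(~p3 | p4) | ~p1) & (~~p1 | ~p3 | p4))   — De Morgan
≡ ~p3 | ~p4 | ~p2 | ~p4 | (((~~p3 & ~p4) | ~p1) & (~~p1 | ~p3 | p4))   — De Morgan
≡ ~p3 | ~p4 | ~p2 | ~p4 | (((p3 & ~p4) | ~p1) & (~~p1 | ~p3 | p4))   — double negation
≡ ~p3 | ~p4 | ~p2 | ~p4 | (((p3 & ~p4) | ~p1) & (p1 | ~p3 | p4))   — double negation
≡ ~p3 | ~p4 | ~p2 | ~p4 | (p3 & ~p4 & p1) | (p3 & ~p4 & ~p3) | (p3 & ~p4 & p4) | (~p1 & p1) | (~p1 & ~p3) | (~p1 & p4)   — distribute & over |
≡ ~p3 | ~p4 | ~p2 | (~p1 & p4)   — simplify

~p3 | ~p4 | ~p2 | (~p1 & p4)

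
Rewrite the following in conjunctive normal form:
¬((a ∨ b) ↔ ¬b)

b ∨ ¬a

¬((a ∨ b) ↔ ¬b)
≡ ¬(((a ∨ b) → ¬b) ∧ (¬b → (a ∨ b)))   [eliminate ↔]
≡ ¬((¬(a ∨ b) ∨ ¬b) ∧ (¬b → (a ∨ b)))   [eliminate →]
≡ ¬((¬(a ∨ b) ∨ ¬b) ∧ (¬¬b ∨ a ∨ b))   [eliminate →]
≡ ¬(¬(a ∨ b) ∨ ¬b) ∨ ¬(¬¬b ∨ a ∨ b)   [De Morgan]
≡ (¬¬(a ∨ b) ∧ ¬¬b) ∨ ¬(¬¬b ∨ a ∨ b)   [De Morgan]
≡ ((a ∨ b) ∧ ¬¬b) ∨ ¬(¬¬b ∨ a ∨ b)   [double negation]
≡ ((a ∨ b) ∧ b) ∨ ¬(¬¬b ∨ a ∨ b)   [double negation]
≡ ((a ∨ b) ∧ b) ∨ (¬¬¬b ∧ ¬a ∧ ¬b)   [De Morgan]
≡ ((a ∨ b) ∧ b) ∨ (¬b ∧ ¬a ∧ ¬b)   [double negation]
≡ (a ∨ b ∨ ¬b) ∧ (a ∨ b ∨ ¬a) ∧ (a ∨ b ∨ ¬b) ∧ (b ∨ ¬b) ∧ (b ∨ ¬a) ∧ (b ∨ ¬b)   [distribute ∨ over ∧]
≡ b ∨ ¬a   [simplify]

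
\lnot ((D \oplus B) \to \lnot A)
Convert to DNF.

\lnot ((D \oplus B) \to \lnot A)
= \lnot (\lnot (D \oplus B) \lor \lnot A)   [eliminate \to]
= \lnot (\lnot ((D \land \lnot B) \lor (\lnot D \land B)) \lor \lnot A)   [expand \oplus]
= \lnot \lnot ((D \land \lnot B) \lor (\lnot D \land B)) \land \lnot \lnot A   [De Morgan]
= ((D \land \lnot B) \lor (\lnot D \land B)) \land \lnot \lnot A   [double negation]
= ((D \land \lnot B) \lor (\lnot D \land B)) \land A   [double negation]
= (D \land \lnot B \land A) \lor (\lnot D \land B \land A)   [distribute \land over \lor]

(D \land \lnot B \land A) \lor (\lnot D \land B \land A)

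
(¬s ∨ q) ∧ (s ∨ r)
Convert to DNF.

¬s ∧ r ∨ q ∧ s ∨ q ∧ r

(¬s ∨ q) ∧ (s ∨ r)
≡ ¬s ∧ s ∨ ¬s ∧ r ∨ q ∧ s ∨ q ∧ r
≡ ¬s ∧ r ∨ q ∧ s ∨ q ∧ r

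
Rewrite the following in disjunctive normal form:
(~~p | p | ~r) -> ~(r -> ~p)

(~~p | p | ~r) -> ~(r -> ~p)
⇔ ~(~~p | p | ~r) | ~(r -> ~p)   [eliminate ->]
⇔ ~(~~p | p | ~r) | ~(~r | ~p)   [eliminate ->]
⇔ (~~~p & ~p & ~~r) | ~(~r | ~p)   [De Morgan]
⇔ (~p & ~p & ~~r) | ~(~r | ~p)   [double negation]
⇔ (~p & ~p & r) | ~(~r | ~p)   [double negation]
⇔ (~p & ~p & r) | (~~r & ~~p)   [De Morgan]
⇔ (~p & ~p & r) | (r & ~~p)   [double negation]
⇔ (~p & ~p & r) | (r & p)   [double negation]
⇔ (~p & r) | (r & p)   [simplify]

(~p & r) | (r & p)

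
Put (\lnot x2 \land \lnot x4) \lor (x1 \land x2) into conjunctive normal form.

(\lnot x2 \lor x1) \land (\lnot x4 \lor x1) \land (\lnot x4 \lor x2)

(\lnot x2 \land \lnot x4) \lor (x1 \land x2)
≡ (\lnot x2 \lor x1) \land (\lnot x2 \lor x2) \land (\lnot x4 \lor x1) \land (\lnot x4 \lor x2)   (distribute \lor over \land)
≡ (\lnot x2 \lor x1) \land (\lnot x4 \lor x1) \land (\lnot x4 \lor x2)   (simplify)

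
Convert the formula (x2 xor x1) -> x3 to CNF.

(~x2 | x1 | x3) & (~x1 | x2 | x3)

(x2 xor x1) -> x3
= ~(x2 xor x1) | x3
= ~((x2 | x1) & ~(x2 & x1)) | x3
= ~(x2 | x1) | ~~(x2 & x1) | x3
= (~x2 & ~x1) | ~~(x2 & x1) | x3
= (~x2 & ~x1) | (x2 & x1) | x3
= (~x2 | x2 | x3) & (~x2 | x1 | x3) & (~x1 | x2 | x3) & (~x1 | x1 | x3)
= (~x2 | x1 | x3) & (~x1 | x2 | x3)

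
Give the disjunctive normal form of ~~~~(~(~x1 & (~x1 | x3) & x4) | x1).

~~~~(~(~x1 & (~x1 | x3) & x4) | x1)
≡ ~~(~(~x1 & (~x1 | x3) & x4) | x1)   (double negation)
≡ ~(~x1 & (~x1 | x3) & x4) | x1   (double negation)
≡ ~~x1 | ~(~x1 | x3) | ~x4 | x1   (De Morgan)
≡ x1 | ~(~x1 | x3) | ~x4 | x1   (double negation)
≡ x1 | (~~x1 & ~x3) | ~x4 | x1   (De Morgan)
≡ x1 | (x1 & ~x3) | ~x4 | x1   (double negation)
≡ x1 | ~x4   (simplify)

x1 | ~x4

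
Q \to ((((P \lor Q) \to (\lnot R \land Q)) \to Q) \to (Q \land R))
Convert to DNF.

Q \to ((((P \lor Q) \to (\lnot R \land Q)) \to Q) \to (Q \land R))
⇔ \lnot Q \lor ((((P \lor Q) \to (\lnot R \land Q)) \to Q) \to (Q \land R))   — eliminate \to
⇔ \lnot Q \lor \lnot (((P \lor Q) \to (\lnot R \land Q)) \to Q) \lor (Q \land R)   — eliminate \to
⇔ \lnot Q \lor \lnot (\lnot ((P \lor Q) \to (\lnot R \land Q)) \lor Q) \lor (Q \land R)   — eliminate \to
⇔ \lnot Q \lor \lnot (\lnot (\lnot (P \lor Q) \lor (\lnot R \land Q)) \lor Q) \lor (Q \land R)   — eliminate \to
⇔ \lnot Q \lor (\lnot \lnot (\lnot (P \lor Q) \lor (\lnot R \land Q)) \land \lnot Q) \lor (Q \land R)   — De Morgan
⇔ \lnot Q \lor ((\lnot (P \lor Q) \lor (\lnot R \land Q)) \land \lnot Q) \lor (Q \land R)   — double negation
⇔ \lnot Q \lor (((\lnot P \land \lnot Q) \lor (\lnot R \land Q)) \land \lnot Q) \lor (Q \land R)   — De Morgan
⇔ \lnot Q \lor (\lnot P \land \lnot Q \land \lnot Q) \lor (\lnot R \land Q \land \lnot Q) \lor (Q \land R)   — distribute \land over \lor
⇔ \lnot Q \lor (Q \land R)   — simplify

\lnot Q \lor (Q \land R)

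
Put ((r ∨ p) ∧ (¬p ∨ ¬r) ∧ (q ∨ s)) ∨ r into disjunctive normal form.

(p ∧ ¬r ∧ q) ∨ (p ∧ ¬r ∧ s) ∨ r

((r ∨ p) ∧ (¬p ∨ ¬r) ∧ (q ∨ s)) ∨ r
⇔ (r ∧ ¬p ∧ q) ∨ (r ∧ ¬p ∧ s) ∨ (r ∧ ¬r ∧ q) ∨ (r ∧ ¬r ∧ s) ∨ (p ∧ ¬p ∧ q) ∨ (p ∧ ¬p ∧ s) ∨ (p ∧ ¬r ∧ q) ∨ (p ∧ ¬r ∧ s) ∨ r   [distribute ∧ over ∨]
⇔ (p ∧ ¬r ∧ q) ∨ (p ∧ ¬r ∧ s) ∨ r   [simplify]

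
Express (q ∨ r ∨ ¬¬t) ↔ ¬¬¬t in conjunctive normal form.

(q ∨ r ∨ ¬¬t) ↔ ¬¬¬t
≡ ((q ∨ r ∨ ¬¬t) → ¬¬¬t) ∧ (¬¬¬t → (q ∨ r ∨ ¬¬t))   — eliminate ↔
≡ (¬(q ∨ r ∨ ¬¬t) ∨ ¬¬¬t) ∧ (¬¬¬t → (q ∨ r ∨ ¬¬t))   — eliminate →
≡ (¬(q ∨ r ∨ ¬¬t) ∨ ¬¬¬t) ∧ (¬¬¬¬t ∨ q ∨ r ∨ ¬¬t)   — eliminate →
≡ ((¬q ∧ ¬r ∧ ¬¬¬t) ∨ ¬¬¬t) ∧ (¬¬¬¬t ∨ q ∨ r ∨ ¬¬t)   — De Morgan
≡ ((¬q ∧ ¬r ∧ ¬t) ∨ ¬¬¬t) ∧ (¬¬¬¬t ∨ q ∨ r ∨ ¬¬t)   — double negation
≡ ((¬q ∧ ¬r ∧ ¬t) ∨ ¬t) ∧ (¬¬¬¬t ∨ q ∨ r ∨ ¬¬t)   — double negation
≡ ((¬q ∧ ¬r ∧ ¬t) ∨ ¬t) ∧ (¬¬t ∨ q ∨ r ∨ ¬¬t)   — double negation
≡ ((¬q ∧ ¬r ∧ ¬t) ∨ ¬t) ∧ (t ∨ q ∨ r ∨ ¬¬t)   — double negation
≡ ((¬q ∧ ¬r ∧ ¬t) ∨ ¬t) ∧ (t ∨ q ∨ r ∨ t)   — double negation
≡ (¬q ∨ ¬t) ∧ (¬r ∨ ¬t) ∧ (¬t ∨ ¬t) ∧ (t ∨ q ∨ r ∨ t)   — distribute ∨ over ∧
≡ ¬t ∧ (t ∨ q ∨ r)   — simplify

¬t ∧ (t ∨ q ∨ r)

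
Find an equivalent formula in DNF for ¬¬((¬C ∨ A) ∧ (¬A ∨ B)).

(¬C ∧ ¬A) ∨ (¬C ∧ B) ∨ (A ∧ B)

¬¬((¬C ∨ A) ∧ (¬A ∨ B))
≡ (¬C ∨ A) ∧ (¬A ∨ B)   (double negation)
≡ (¬C ∧ ¬A) ∨ (¬C ∧ B) ∨ (A ∧ ¬A) ∨ (A ∧ B)   (distribute ∧ over ∨)
≡ (¬C ∧ ¬A) ∨ (¬C ∧ B) ∨ (A ∧ B)   (simplify)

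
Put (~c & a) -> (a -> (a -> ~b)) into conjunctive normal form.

(~c & a) -> (a -> (a -> ~b))
≡ ~(~c & a) | (a -> (a -> ~b))   [eliminate ->]
≡ ~(~c & a) | ~a | (a -> ~b)   [eliminate ->]
≡ ~(~c & a) | ~a | ~a | ~b   [eliminate ->]
≡ ~~c | ~a | ~a | ~a | ~b   [De Morgan]
≡ c | ~a | ~a | ~a | ~b   [double negation]
≡ c | ~a | ~b   [simplify]

c | ~a | ~b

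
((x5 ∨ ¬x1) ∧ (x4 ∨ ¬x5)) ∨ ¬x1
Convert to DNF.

((x5 ∨ ¬x1) ∧ (x4 ∨ ¬x5)) ∨ ¬x1
= (x5 ∧ x4) ∨ (x5 ∧ ¬x5) ∨ (¬x1 ∧ x4) ∨ (¬x1 ∧ ¬x5) ∨ ¬x1   — distribute ∧ over ∨
= (x5 ∧ x4) ∨ ¬x1   — simplify

(x5 ∧ x4) ∨ ¬x1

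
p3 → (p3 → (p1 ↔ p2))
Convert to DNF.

p3 → (p3 → (p1 ↔ p2))
= ¬p3 ∨ (p3 → (p1 ↔ p2))   — eliminate →
= ¬p3 ∨ ¬p3 ∨ (p1 ↔ p2)   — eliminate →
= ¬p3 ∨ ¬p3 ∨ ((p1 → p2) ∧ (p2 → p1))   — eliminate ↔
= ¬p3 ∨ ¬p3 ∨ ((¬p1 ∨ p2) ∧ (p2 → p1))   — eliminate →
= ¬p3 ∨ ¬p3 ∨ ((¬p1 ∨ p2) ∧ (¬p2 ∨ p1))   — eliminate →
= ¬p3 ∨ ¬p3 ∨ (¬p1 ∧ ¬p2) ∨ (¬p1 ∧ p1) ∨ (p2 ∧ ¬p2) ∨ (p2 ∧ p1)   — distribute ∧ over ∨
= ¬p3 ∨ (¬p1 ∧ ¬p2) ∨ (p2 ∧ p1)   — simplify

¬p3 ∨ (¬p1 ∧ ¬p2) ∨ (p2 ∧ p1)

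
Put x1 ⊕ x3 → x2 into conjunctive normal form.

x1 ⊕ x3 → x2
≡ ¬(x1 ⊕ x3) ∨ x2
≡ ¬((x1 ∨ x3) ∧ ¬(x1 ∧ x3)) ∨ x2
≡ ¬(x1 ∨ x3) ∨ ¬¬(x1 ∧ x3) ∨ x2
≡ ¬x1 ∧ ¬x3 ∨ ¬¬(x1 ∧ x3) ∨ x2
≡ ¬x1 ∧ ¬x3 ∨ x1 ∧ x3 ∨ x2
≡ (¬x1 ∨ x1 ∨ x2) ∧ (¬x1 ∨ x3 ∨ x2) ∧ (¬x3 ∨ x1 ∨ x2) ∧ (¬x3 ∨ x3 ∨ x2)
≡ (¬x1 ∨ x3 ∨ x2) ∧ (¬x3 ∨ x1 ∨ x2)

(¬x1 ∨ x3 ∨ x2) ∧ (¬x3 ∨ x1 ∨ x2)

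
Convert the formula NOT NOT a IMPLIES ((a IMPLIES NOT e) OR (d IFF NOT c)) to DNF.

NOT NOT a IMPLIES ((a IMPLIES NOT e) OR (d IFF NOT c))
= NOT NOT NOT a OR (a IMPLIES NOT e) OR (d IFF NOT c)   (eliminate IMPLIES)
= NOT NOT NOT a OR NOT a OR NOT e OR (d IFF NOT c)   (eliminate IMPLIES)
= NOT NOT NOT a OR NOT a OR NOT e OR ((d IMPLIES NOT c) AND (NOT c IMPLIES d))   (eliminate IFF)
= NOT NOT NOT a OR NOT a OR NOT e OR ((NOT d OR NOT c) AND (NOT c IMPLIES d))   (eliminate IMPLIES)
= NOT NOT NOT a OR NOT a OR NOT e OR ((NOT d OR NOT c) AND (NOT NOT c OR d))   (eliminate IMPLIES)
= NOT a OR NOT a OR NOT e OR ((NOT d OR NOT c) AND (NOT NOT c OR d))   (double negation)
= NOT a OR NOT a OR NOT e OR ((NOT d OR NOT c) AND (c OR d))   (double negation)
= NOT a OR NOT a OR NOT e OR (NOT d AND c) OR (NOT d AND d) OR (NOT c AND c) OR (NOT c AND d)   (distribute AND over OR)
= NOT a OR NOT e OR (NOT d AND c) OR (NOT c AND d)   (simplify)

NOT a OR NOT e OR (NOT d AND c) OR (NOT c AND d)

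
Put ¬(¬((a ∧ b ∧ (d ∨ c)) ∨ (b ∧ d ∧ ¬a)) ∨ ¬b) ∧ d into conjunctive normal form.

b ∧ d

¬(¬((a ∧ b ∧ (d ∨ c)) ∨ (b ∧ d ∧ ¬a)) ∨ ¬b) ∧ d
≡ ¬¬((a ∧ b ∧ (d ∨ c)) ∨ (b ∧ d ∧ ¬a)) ∧ ¬¬b ∧ d   [De Morgan]
≡ ((a ∧ b ∧ (d ∨ c)) ∨ (b ∧ d ∧ ¬a)) ∧ ¬¬b ∧ d   [double negation]
≡ ((a ∧ b ∧ (d ∨ c)) ∨ (b ∧ d ∧ ¬a)) ∧ b ∧ d   [double negation]
≡ (a ∨ b) ∧ (a ∨ d) ∧ (a ∨ ¬a) ∧ (b ∨ b) ∧ (b ∨ d) ∧ (b ∨ ¬a) ∧ (d ∨ c ∨ b) ∧ (d ∨ c ∨ d) ∧ (d ∨ c ∨ ¬a) ∧ b ∧ d   [distribute ∨ over ∧]
≡ b ∧ d   [simplify]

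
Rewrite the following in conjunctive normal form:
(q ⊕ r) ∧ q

(q ⊕ r) ∧ q
= (q ∨ r) ∧ ¬(q ∧ r) ∧ q   — expand ⊕
= (q ∨ r) ∧ (¬q ∨ ¬r) ∧ q   — De Morgan
= (¬q ∨ ¬r) ∧ q   — simplify

(¬q ∨ ¬r) ∧ q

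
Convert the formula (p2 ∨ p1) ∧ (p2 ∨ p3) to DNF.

p2 ∨ (p1 ∧ p3)

(p2 ∨ p1) ∧ (p2 ∨ p3)
≡ (p2 ∧ p2) ∨ (p2 ∧ p3) ∨ (p1 ∧ p2) ∨ (p1 ∧ p3)   (distribute ∧ over ∨)
≡ p2 ∨ (p1 ∧ p3)   (simplify)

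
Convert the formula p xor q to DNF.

(p & ~q) | (~p & q)

p xor q
⇔ (p & ~q) | (~p & q)   (expand xor)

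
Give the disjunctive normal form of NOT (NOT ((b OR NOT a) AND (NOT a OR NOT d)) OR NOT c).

(b AND NOT d AND c) OR (NOT a AND c)

NOT (NOT ((b OR NOT a) AND (NOT a OR NOT d)) OR NOT c)
⇔ NOT NOT ((b OR NOT a) AND (NOT a OR NOT d)) AND NOT NOT c   — De Morgan
⇔ (b OR NOT a) AND (NOT a OR NOT d) AND NOT NOT c   — double negation
⇔ (b OR NOT a) AND (NOT a OR NOT d) AND c   — double negation
⇔ (b AND NOT a AND c) OR (b AND NOT d AND c) OR (NOT a AND NOT a AND c) OR (NOT a AND NOT d AND c)   — distribute AND over OR
⇔ (b AND NOT d AND c) OR (NOT a AND c)   — simplify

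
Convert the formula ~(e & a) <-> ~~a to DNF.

~(e & a) <-> ~~a
≡ (~(e & a) -> ~~a) & (~~a -> ~(e & a))   (eliminate <->)
≡ (~~(e & a) | ~~a) & (~~a -> ~(e & a))   (eliminate ->)
≡ (~~(e & a) | ~~a) & (~~~a | ~(e & a))   (eliminate ->)
≡ ((e & a) | ~~a) & (~~~a | ~(e & a))   (double negation)
≡ ((e & a) | a) & (~~~a | ~(e & a))   (double negation)
≡ ((e & a) | a) & (~a | ~(e & a))   (double negation)
≡ ((e & a) | a) & (~a | ~e | ~a)   (De Morgan)
≡ (e & a & ~a) | (e & a & ~e) | (e & a & ~a) | (a & ~a) | (a & ~e) | (a & ~a)   (distribute & over |)
≡ a & ~e   (simplify)

a & ~e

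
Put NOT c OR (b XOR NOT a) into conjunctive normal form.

(NOT c OR b OR NOT a) AND (NOT c OR NOT b OR a)

NOT c OR (b XOR NOT a)
≡ NOT c OR ((b OR NOT a) AND NOT (b AND NOT a))   — expand XOR
≡ NOT c OR ((b OR NOT a) AND (NOT b OR NOT NOT a))   — De Morgan
≡ NOT c OR ((b OR NOT a) AND (NOT b OR a))   — double negation
≡ (NOT c OR b OR NOT a) AND (NOT c OR NOT b OR a)   — distribute OR over AND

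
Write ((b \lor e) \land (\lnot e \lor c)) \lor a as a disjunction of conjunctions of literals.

((b \lor e) \land (\lnot e \lor c)) \lor a
⇔ (b \land \lnot e) \lor (b \land c) \lor (e \land \lnot e) \lor (e \land c) \lor a   [distribute \land over \lor]
⇔ (b \land \lnot e) \lor (b \land c) \lor (e \land c) \lor a   [simplify]

(b \land \lnot e) \lor (b \land c) \lor (e \land c) \lor a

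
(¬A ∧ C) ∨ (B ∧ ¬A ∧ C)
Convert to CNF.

(¬A ∧ C) ∨ (B ∧ ¬A ∧ C)
≡ (¬A ∨ B) ∧ (¬A ∨ ¬A) ∧ (¬A ∨ C) ∧ (C ∨ B) ∧ (C ∨ ¬A) ∧ (C ∨ C)   [distribute ∨ over ∧]
≡ ¬A ∧ C   [simplify]

¬A ∧ C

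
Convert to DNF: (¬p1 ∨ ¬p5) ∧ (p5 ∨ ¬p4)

(¬p1 ∧ p5) ∨ (¬p1 ∧ ¬p4) ∨ (¬p5 ∧ ¬p4)

(¬p1 ∨ ¬p5) ∧ (p5 ∨ ¬p4)
≡ (¬p1 ∧ p5) ∨ (¬p1 ∧ ¬p4) ∨ (¬p5 ∧ p5) ∨ (¬p5 ∧ ¬p4)   [distribute ∧ over ∨]
≡ (¬p1 ∧ p5) ∨ (¬p1 ∧ ¬p4) ∨ (¬p5 ∧ ¬p4)   [simplify]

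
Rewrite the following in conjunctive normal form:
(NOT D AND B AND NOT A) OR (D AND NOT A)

(NOT D AND B AND NOT A) OR (D AND NOT A)
⇔ (NOT D OR D) AND (NOT D OR NOT A) AND (B OR D) AND (B OR NOT A) AND (NOT A OR D) AND (NOT A OR NOT A)   [distribute OR over AND]
⇔ (B OR D) AND NOT A   [simplify]

(B OR D) AND NOT A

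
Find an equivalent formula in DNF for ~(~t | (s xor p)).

~(~t | (s xor p))
= ~(~t | (s & ~p) | (~s & p))   [expand xor]
= ~~t & ~(s & ~p) & ~(~s & p)   [De Morgan]
= t & ~(s & ~p) & ~(~s & p)   [double negation]
= t & (~s | ~~p) & ~(~s & p)   [De Morgan]
= t & (~s | p) & ~(~s & p)   [double negation]
= t & (~s | p) & (~~s | ~p)   [De Morgan]
= t & (~s | p) & (s | ~p)   [double negation]
= (t & ~s & s) | (t & ~s & ~p) | (t & p & s) | (t & p & ~p)   [distribute & over |]
= (t & ~s & ~p) | (t & p & s)   [simplify]

(t & ~s & ~p) | (t & p & s)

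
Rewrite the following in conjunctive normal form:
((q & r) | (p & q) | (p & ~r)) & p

((q & r) | (p & q) | (p & ~r)) & p
≡ (q | p | p) & (q | p | ~r) & (q | q | p) & (q | q | ~r) & (r | p | p) & (r | p | ~r) & (r | q | p) & (r | q | ~r) & p   [distribute | over &]
≡ (q | ~r) & p   [simplify]

(q | ~r) & p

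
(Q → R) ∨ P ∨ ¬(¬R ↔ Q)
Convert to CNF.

¬Q ∨ R ∨ P

(Q → R) ∨ P ∨ ¬(¬R ↔ Q)
⇔ ¬Q ∨ R ∨ P ∨ ¬(¬R ↔ Q)
⇔ ¬Q ∨ R ∨ P ∨ ¬((¬R → Q) ∧ (Q → ¬R))
⇔ ¬Q ∨ R ∨ P ∨ ¬((¬¬R ∨ Q) ∧ (Q → ¬R))
⇔ ¬Q ∨ R ∨ P ∨ ¬((¬¬R ∨ Q) ∧ (¬Q ∨ ¬R))
⇔ ¬Q ∨ R ∨ P ∨ ¬(¬¬R ∨ Q) ∨ ¬(¬Q ∨ ¬R)
⇔ ¬Q ∨ R ∨ P ∨ ¬¬¬R ∧ ¬Q ∨ ¬(¬Q ∨ ¬R)
⇔ ¬Q ∨ R ∨ P ∨ ¬R ∧ ¬Q ∨ ¬(¬Q ∨ ¬R)
⇔ ¬Q ∨ R ∨ P ∨ ¬R ∧ ¬Q ∨ ¬¬Q ∧ ¬¬R
⇔ ¬Q ∨ R ∨ P ∨ ¬R ∧ ¬Q ∨ Q ∧ ¬¬R
⇔ ¬Q ∨ R ∨ P ∨ ¬R ∧ ¬Q ∨ Q ∧ R
⇔ (¬Q ∨ R ∨ P ∨ ¬R ∨ Q) ∧ (¬Q ∨ R ∨ P ∨ ¬R ∨ R) ∧ (¬Q ∨ R ∨ P ∨ ¬Q ∨ Q) ∧ (¬Q ∨ R ∨ P ∨ ¬Q ∨ R)
⇔ ¬Q ∨ R ∨ P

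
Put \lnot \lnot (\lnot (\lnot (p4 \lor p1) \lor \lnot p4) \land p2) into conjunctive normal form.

\lnot \lnot (\lnot (\lnot (p4 \lor p1) \lor \lnot p4) \land p2)
≡ \lnot (\lnot (p4 \lor p1) \lor \lnot p4) \land p2   [double negation]
≡ \lnot \lnot (p4 \lor p1) \land \lnot \lnot p4 \land p2   [De Morgan]
≡ (p4 \lor p1) \land \lnot \lnot p4 \land p2   [double negation]
≡ (p4 \lor p1) \land p4 \land p2   [double negation]
≡ p4 \land p2   [simplify]

p4 \land p2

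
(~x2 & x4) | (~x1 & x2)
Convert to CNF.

(~x2 & x4) | (~x1 & x2)
⇔ (~x2 | ~x1) & (~x2 | x2) & (x4 | ~x1) & (x4 | x2)   [distribute | over &]
⇔ (~x2 | ~x1) & (x4 | ~x1) & (x4 | x2)   [simplify]

(~x2 | ~x1) & (x4 | ~x1) & (x4 | x2)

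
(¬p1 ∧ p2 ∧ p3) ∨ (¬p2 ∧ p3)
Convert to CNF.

(¬p1 ∧ p2 ∧ p3) ∨ (¬p2 ∧ p3)
≡ (¬p1 ∨ ¬p2) ∧ (¬p1 ∨ p3) ∧ (p2 ∨ ¬p2) ∧ (p2 ∨ p3) ∧ (p3 ∨ ¬p2) ∧ (p3 ∨ p3)   [distribute ∨ over ∧]
≡ (¬p1 ∨ ¬p2) ∧ p3   [simplify]

(¬p1 ∨ ¬p2) ∧ p3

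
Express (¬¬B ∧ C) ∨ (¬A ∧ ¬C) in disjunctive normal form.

(B ∧ C) ∨ (¬A ∧ ¬C)

(¬¬B ∧ C) ∨ (¬A ∧ ¬C)
⇔ (B ∧ C) ∨ (¬A ∧ ¬C)   — double negation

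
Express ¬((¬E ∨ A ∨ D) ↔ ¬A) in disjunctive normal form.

A ∨ (¬A ∧ E ∧ ¬D)

¬((¬E ∨ A ∨ D) ↔ ¬A)
= ¬(((¬E ∨ A ∨ D) → ¬A) ∧ (¬A → (¬E ∨ A ∨ D)))   (eliminate ↔)
= ¬((¬(¬E ∨ A ∨ D) ∨ ¬A) ∧ (¬A → (¬E ∨ A ∨ D)))   (eliminate →)
= ¬((¬(¬E ∨ A ∨ D) ∨ ¬A) ∧ (¬¬A ∨ ¬E ∨ A ∨ D))   (eliminate →)
= ¬(¬(¬E ∨ A ∨ D) ∨ ¬A) ∨ ¬(¬¬A ∨ ¬E ∨ A ∨ D)   (De Morgan)
= (¬¬(¬E ∨ A ∨ D) ∧ ¬¬A) ∨ ¬(¬¬A ∨ ¬E ∨ A ∨ D)   (De Morgan)
= ((¬E ∨ A ∨ D) ∧ ¬¬A) ∨ ¬(¬¬A ∨ ¬E ∨ A ∨ D)   (double negation)
= ((¬E ∨ A ∨ D) ∧ A) ∨ ¬(¬¬A ∨ ¬E ∨ A ∨ D)   (double negation)
= ((¬E ∨ A ∨ D) ∧ A) ∨ (¬¬¬A ∧ ¬¬E ∧ ¬A ∧ ¬D)   (De Morgan)
= ((¬E ∨ A ∨ D) ∧ A) ∨ (¬A ∧ ¬¬E ∧ ¬A ∧ ¬D)   (double negation)
= ((¬E ∨ A ∨ D) ∧ A) ∨ (¬A ∧ E ∧ ¬A ∧ ¬D)   (double negation)
= (¬E ∧ A) ∨ (A ∧ A) ∨ (D ∧ A) ∨ (¬A ∧ E ∧ ¬A ∧ ¬D)   (distribute ∧ over ∨)
= A ∨ (¬A ∧ E ∧ ¬D)   (simplify)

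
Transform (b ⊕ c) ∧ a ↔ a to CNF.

(¬a ∨ b ∨ c) ∧ (¬a ∨ ¬b ∨ ¬c)

(b ⊕ c) ∧ a ↔ a
⇔ ((b ⊕ c) ∧ a → a) ∧ (a → (b ⊕ c) ∧ a)   [eliminate ↔]
⇔ (¬((b ⊕ c) ∧ a) ∨ a) ∧ (a → (b ⊕ c) ∧ a)   [eliminate →]
⇔ (¬((b ∨ c) ∧ ¬(b ∧ c) ∧ a) ∨ a) ∧ (a → (b ⊕ c) ∧ a)   [expand ⊕]
⇔ (¬((b ∨ c) ∧ ¬(b ∧ c) ∧ a) ∨ a) ∧ (¬a ∨ (b ⊕ c) ∧ a)   [eliminate →]
⇔ (¬((b ∨ c) ∧ ¬(b ∧ c) ∧ a) ∨ a) ∧ (¬a ∨ (b ∨ c) ∧ ¬(b ∧ c) ∧ a)   [expand ⊕]
⇔ (¬(b ∨ c) ∨ ¬¬(b ∧ c) ∨ ¬a ∨ a) ∧ (¬a ∨ (b ∨ c) ∧ ¬(b ∧ c) ∧ a)   [De Morgan]
⇔ (¬b ∧ ¬c ∨ ¬¬(b ∧ c) ∨ ¬a ∨ a) ∧ (¬a ∨ (b ∨ c) ∧ ¬(b ∧ c) ∧ a)   [De Morgan]
⇔ (¬b ∧ ¬c ∨ b ∧ c ∨ ¬a ∨ a) ∧ (¬a ∨ (b ∨ c) ∧ ¬(b ∧ c) ∧ a)   [double negation]
⇔ (¬b ∧ ¬c ∨ b ∧ c ∨ ¬a ∨ a) ∧ (¬a ∨ (b ∨ c) ∧ (¬b ∨ ¬c) ∧ a)   [De Morgan]
⇔ (¬b ∨ b ∨ ¬a ∨ a) ∧ (¬b ∨ c ∨ ¬a ∨ a) ∧ (¬c ∨ b ∨ ¬a ∨ a) ∧ (¬c ∨ c ∨ ¬a ∨ a) ∧ (¬a ∨ b ∨ c) ∧ (¬a ∨ ¬b ∨ ¬c) ∧ (¬a ∨ a)   [distribute ∨ over ∧]
⇔ (¬a ∨ b ∨ c) ∧ (¬a ∨ ¬b ∨ ¬c)   [simplify]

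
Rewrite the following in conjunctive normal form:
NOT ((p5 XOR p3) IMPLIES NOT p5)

NOT ((p5 XOR p3) IMPLIES NOT p5)
≡ NOT (NOT (p5 XOR p3) OR NOT p5)   [eliminate IMPLIES]
≡ NOT (NOT ((p5 OR p3) AND NOT (p5 AND p3)) OR NOT p5)   [expand XOR]
≡ NOT NOT ((p5 OR p3) AND NOT (p5 AND p3)) AND NOT NOT p5   [De Morgan]
≡ (p5 OR p3) AND NOT (p5 AND p3) AND NOT NOT p5   [double negation]
≡ (p5 OR p3) AND (NOT p5 OR NOT p3) AND NOT NOT p5   [De Morgan]
≡ (p5 OR p3) AND (NOT p5 OR NOT p3) AND p5   [double negation]
≡ (NOT p5 OR NOT p3) AND p5   [simplify]

(NOT p5 OR NOT p3) AND p5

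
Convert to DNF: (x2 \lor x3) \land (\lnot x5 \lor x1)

(x2 \lor x3) \land (\lnot x5 \lor x1)
= (x2 \land \lnot x5) \lor (x2 \land x1) \lor (x3 \land \lnot x5) \lor (x3 \land x1)   — distribute \land over \lor

(x2 \land \lnot x5) \lor (x2 \land x1) \lor (x3 \land \lnot x5) \lor (x3 \land x1)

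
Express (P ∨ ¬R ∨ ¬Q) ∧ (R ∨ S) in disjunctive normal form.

(P ∧ R) ∨ (P ∧ S) ∨ (¬R ∧ S) ∨ (¬Q ∧ R) ∨ (¬Q ∧ S)

(P ∨ ¬R ∨ ¬Q) ∧ (R ∨ S)
≡ (P ∧ R) ∨ (P ∧ S) ∨ (¬R ∧ R) ∨ (¬R ∧ S) ∨ (¬Q ∧ R) ∨ (¬Q ∧ S)   (distribute ∧ over ∨)
≡ (P ∧ R) ∨ (P ∧ S) ∨ (¬R ∧ S) ∨ (¬Q ∧ R) ∨ (¬Q ∧ S)   (simplify)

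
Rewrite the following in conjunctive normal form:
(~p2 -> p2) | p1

p2 | p1

(~p2 -> p2) | p1
≡ ~~p2 | p2 | p1   [eliminate ->]
≡ p2 | p2 | p1   [double negation]
≡ p2 | p1   [simplify]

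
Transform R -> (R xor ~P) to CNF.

~R | P

R -> (R xor ~P)
≡ ~R | (R xor ~P)   [eliminate ->]
≡ ~R | ((R | ~P) & ~(R & ~P))   [expand xor]
≡ ~R | ((R | ~P) & (~R | ~~P))   [De Morgan]
≡ ~R | ((R | ~P) & (~R | P))   [double negation]
≡ (~R | R | ~P) & (~R | ~R | P)   [distribute | over &]
≡ ~R | P   [simplify]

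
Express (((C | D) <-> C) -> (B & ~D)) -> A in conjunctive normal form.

(((C | D) <-> C) -> (B & ~D)) -> A
⇔ ~(((C | D) <-> C) -> (B & ~D)) | A   (eliminate ->)
⇔ ~(~((C | D) <-> C) | (B & ~D)) | A   (eliminate ->)
⇔ ~(~(((C | D) -> C) & (C -> (C | D))) | (B & ~D)) | A   (eliminate <->)
⇔ ~(~((~(C | D) | C) & (C -> (C | D))) | (B & ~D)) | A   (eliminate ->)
⇔ ~(~((~(C | D) | C) & (~C | C | D)) | (B & ~D)) | A   (eliminate ->)
⇔ (~~((~(C | D) | C) & (~C | C | D)) & ~(B & ~D)) | A   (De Morgan)
⇔ ((~(C | D) | C) & (~C | C | D) & ~(B & ~D)) | A   (double negation)
⇔ (((~C & ~D) | C) & (~C | C | D) & ~(B & ~D)) | A   (De Morgan)
⇔ (((~C & ~D) | C) & (~C | C | D) & (~B | ~~D)) | A   (De Morgan)
⇔ (((~C & ~D) | C) & (~C | C | D) & (~B | D)) | A   (double negation)
⇔ (~C | C | A) & (~D | C | A) & (~C | C | D | A) & (~B | D | A)   (distribute | over &)
⇔ (~D | C | A) & (~B | D | A)   (simplify)

(~D | C | A) & (~B | D | A)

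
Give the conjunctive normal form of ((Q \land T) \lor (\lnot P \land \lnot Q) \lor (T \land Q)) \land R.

((Q \land T) \lor (\lnot P \land \lnot Q) \lor (T \land Q)) \land R
≡ (Q \lor \lnot P \lor T) \land (Q \lor \lnot P \lor Q) \land (Q \lor \lnot Q \lor T) \land (Q \lor \lnot Q \lor Q) \land (T \lor \lnot P \lor T) \land (T \lor \lnot P \lor Q) \land (T \lor \lnot Q \lor T) \land (T \lor \lnot Q \lor Q) \land R   [distribute \lor over \land]
≡ (Q \lor \lnot P) \land (T \lor \lnot P) \land (T \lor \lnot Q) \land R   [simplify]

(Q \lor \lnot P) \land (T \lor \lnot P) \land (T \lor \lnot Q) \land R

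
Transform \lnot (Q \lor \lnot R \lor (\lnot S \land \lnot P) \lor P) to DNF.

\lnot (Q \lor \lnot R \lor (\lnot S \land \lnot P) \lor P)
≡ \lnot Q \land \lnot \lnot R \land \lnot (\lnot S \land \lnot P) \land \lnot P   — De Morgan
≡ \lnot Q \land R \land \lnot (\lnot S \land \lnot P) \land \lnot P   — double negation
≡ \lnot Q \land R \land (\lnot \lnot S \lor \lnot \lnot P) \land \lnot P   — De Morgan
≡ \lnot Q \land R \land (S \lor \lnot \lnot P) \land \lnot P   — double negation
≡ \lnot Q \land R \land (S \lor P) \land \lnot P   — double negation
≡ (\lnot Q \land R \land S \land \lnot P) \lor (\lnot Q \land R \land P \land \lnot P)   — distribute \land over \lor
≡ \lnot Q \land R \land S \land \lnot P   — simplify

\lnot Q \land R \land S \land \lnot P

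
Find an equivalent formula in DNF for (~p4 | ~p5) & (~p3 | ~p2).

(~p4 | ~p5) & (~p3 | ~p2)
≡ (~p4 & ~p3) | (~p4 & ~p2) | (~p5 & ~p3) | (~p5 & ~p2)   — distribute & over |

(~p4 & ~p3) | (~p4 & ~p2) | (~p5 & ~p3) | (~p5 & ~p2)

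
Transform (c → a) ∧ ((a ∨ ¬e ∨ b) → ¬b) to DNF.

(c → a) ∧ ((a ∨ ¬e ∨ b) → ¬b)
⇔ (¬c ∨ a) ∧ ((a ∨ ¬e ∨ b) → ¬b)   (eliminate →)
⇔ (¬c ∨ a) ∧ (¬(a ∨ ¬e ∨ b) ∨ ¬b)   (eliminate →)
⇔ (¬c ∨ a) ∧ ((¬a ∧ ¬¬e ∧ ¬b) ∨ ¬b)   (De Morgan)
⇔ (¬c ∨ a) ∧ ((¬a ∧ e ∧ ¬b) ∨ ¬b)   (double negation)
⇔ (¬c ∧ ¬a ∧ e ∧ ¬b) ∨ (¬c ∧ ¬b) ∨ (a ∧ ¬a ∧ e ∧ ¬b) ∨ (a ∧ ¬b)   (distribute ∧ over ∨)
⇔ (¬c ∧ ¬b) ∨ (a ∧ ¬b)   (simplify)

(¬c ∧ ¬b) ∨ (a ∧ ¬b)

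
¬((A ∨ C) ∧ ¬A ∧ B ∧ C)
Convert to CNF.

¬C ∨ A ∨ ¬B

¬((A ∨ C) ∧ ¬A ∧ B ∧ C)
⇔ ¬(A ∨ C) ∨ ¬¬A ∨ ¬B ∨ ¬C   [De Morgan]
⇔ (¬A ∧ ¬C) ∨ ¬¬A ∨ ¬B ∨ ¬C   [De Morgan]
⇔ (¬A ∧ ¬C) ∨ A ∨ ¬B ∨ ¬C   [double negation]
⇔ (¬A ∨ A ∨ ¬B ∨ ¬C) ∧ (¬C ∨ A ∨ ¬B ∨ ¬C)   [distribute ∨ over ∧]
⇔ ¬C ∨ A ∨ ¬B   [simplify]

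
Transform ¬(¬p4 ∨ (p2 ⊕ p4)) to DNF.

p4 ∧ p2

¬(¬p4 ∨ (p2 ⊕ p4))
= ¬(¬p4 ∨ (p2 ∧ ¬p4) ∨ (¬p2 ∧ p4))   (expand ⊕)
= ¬¬p4 ∧ ¬(p2 ∧ ¬p4) ∧ ¬(¬p2 ∧ p4)   (De Morgan)
= p4 ∧ ¬(p2 ∧ ¬p4) ∧ ¬(¬p2 ∧ p4)   (double negation)
= p4 ∧ (¬p2 ∨ ¬¬p4) ∧ ¬(¬p2 ∧ p4)   (De Morgan)
= p4 ∧ (¬p2 ∨ p4) ∧ ¬(¬p2 ∧ p4)   (double negation)
= p4 ∧ (¬p2 ∨ p4) ∧ (¬¬p2 ∨ ¬p4)   (De Morgan)
= p4 ∧ (¬p2 ∨ p4) ∧ (p2 ∨ ¬p4)   (double negation)
= (p4 ∧ ¬p2 ∧ p2) ∨ (p4 ∧ ¬p2 ∧ ¬p4) ∨ (p4 ∧ p4 ∧ p2) ∨ (p4 ∧ p4 ∧ ¬p4)   (distribute ∧ over ∨)
= p4 ∧ p2   (simplify)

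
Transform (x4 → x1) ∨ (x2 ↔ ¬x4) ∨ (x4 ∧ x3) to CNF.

(x4 → x1) ∨ (x2 ↔ ¬x4) ∨ (x4 ∧ x3)
= ¬x4 ∨ x1 ∨ (x2 ↔ ¬x4) ∨ (x4 ∧ x3)   — eliminate →
= ¬x4 ∨ x1 ∨ ((x2 → ¬x4) ∧ (¬x4 → x2)) ∨ (x4 ∧ x3)   — eliminate ↔
= ¬x4 ∨ x1 ∨ ((¬x2 ∨ ¬x4) ∧ (¬x4 → x2)) ∨ (x4 ∧ x3)   — eliminate →
= ¬x4 ∨ x1 ∨ ((¬x2 ∨ ¬x4) ∧ (¬¬x4 ∨ x2)) ∨ (x4 ∧ x3)   — eliminate →
= ¬x4 ∨ x1 ∨ ((¬x2 ∨ ¬x4) ∧ (x4 ∨ x2)) ∨ (x4 ∧ x3)   — double negation
= (¬x4 ∨ x1 ∨ ¬x2 ∨ ¬x4 ∨ x4) ∧ (¬x4 ∨ x1 ∨ ¬x2 ∨ ¬x4 ∨ x3) ∧ (¬x4 ∨ x1 ∨ x4 ∨ x2 ∨ x4) ∧ (¬x4 ∨ x1 ∨ x4 ∨ x2 ∨ x3)   — distribute ∨ over ∧
= ¬x4 ∨ x1 ∨ ¬x2 ∨ x3   — simplify

¬x4 ∨ x1 ∨ ¬x2 ∨ x3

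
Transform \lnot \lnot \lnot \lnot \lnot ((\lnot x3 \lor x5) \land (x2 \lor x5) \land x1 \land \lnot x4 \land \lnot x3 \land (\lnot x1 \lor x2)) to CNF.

x3 \lor \lnot x2 \lor \lnot x1 \lor x4

\lnot \lnot \lnot \lnot \lnot ((\lnot x3 \lor x5) \land (x2 \lor x5) \land x1 \land \lnot x4 \land \lnot x3 \land (\lnot x1 \lor x2))
⇔ \lnot \lnot \lnot ((\lnot x3 \lor x5) \land (x2 \lor x5) \land x1 \land \lnot x4 \land \lnot x3 \land (\lnot x1 \lor x2))   [double negation]
⇔ \lnot ((\lnot x3 \lor x5) \land (x2 \lor x5) \land x1 \land \lnot x4 \land \lnot x3 \land (\lnot x1 \lor x2))   [double negation]
⇔ \lnot (\lnot x3 \lor x5) \lor \lnot (x2 \lor x5) \lor \lnot x1 \lor \lnot \lnot x4 \lor \lnot \lnot x3 \lor \lnot (\lnot x1 \lor x2)   [De Morgan]
⇔ (\lnot \lnot x3 \land \lnot x5) \lor \lnot (x2 \lor x5) \lor \lnot x1 \lor \lnot \lnot x4 \lor \lnot \lnot x3 \lor \lnot (\lnot x1 \lor x2)   [De Morgan]
⇔ (x3 \land \lnot x5) \lor \lnot (x2 \lor x5) \lor \lnot x1 \lor \lnot \lnot x4 \lor \lnot \lnot x3 \lor \lnot (\lnot x1 \lor x2)   [double negation]
⇔ (x3 \land \lnot x5) \lor (\lnot x2 \land \lnot x5) \lor \lnot x1 \lor \lnot \lnot x4 \lor \lnot \lnot x3 \lor \lnot (\lnot x1 \lor x2)   [De Morgan]
⇔ (x3 \land \lnot x5) \lor (\lnot x2 \land \lnot x5) \lor \lnot x1 \lor x4 \lor \lnot \lnot x3 \lor \lnot (\lnot x1 \lor x2)   [double negation]
⇔ (x3 \land \lnot x5) \lor (\lnot x2 \land \lnot x5) \lor \lnot x1 \lor x4 \lor x3 \lor \lnot (\lnot x1 \lor x2)   [double negation]
⇔ (x3 \land \lnot x5) \lor (\lnot x2 \land \lnot x5) \lor \lnot x1 \lor x4 \lor x3 \lor (\lnot \lnot x1 \land \lnot x2)   [De Morgan]
⇔ (x3 \land \lnot x5) \lor (\lnot x2 \land \lnot x5) \lor \lnot x1 \lor x4 \lor x3 \lor (x1 \land \lnot x2)   [double negation]
⇔ (x3 \lor \lnot x2 \lor \lnot x1 \lor x4 \lor x3 \lor x1) \land (x3 \lor \lnot x2 \lor \lnot x1 \lor x4 \lor x3 \lor \lnot x2) \land (x3 \lor \lnot x5 \lor \lnot x1 \lor x4 \lor x3 \lor x1) \land (x3 \lor \lnot x5 \lor \lnot x1 \lor x4 \lor x3 \lor \lnot x2) \land (\lnot x5 \lor \lnot x2 \lor \lnot x1 \lor x4 \lor x3 \lor x1) \land (\lnot x5 \lor \lnot x2 \lor \lnot x1 \lor x4 \lor x3 \lor \lnot x2) \land (\lnot x5 \lor \lnot x5 \lor \lnot x1 \lor x4 \lor x3 \lor x1) \land (\lnot x5 \lor \lnot x5 \lor \lnot x1 \lor x4 \lor x3 \lor \lnot x2)   [distribute \lor over \land]
⇔ x3 \lor \lnot x2 \lor \lnot x1 \lor x4   [simplify]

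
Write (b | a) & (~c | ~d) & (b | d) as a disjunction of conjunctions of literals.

(b | a) & (~c | ~d) & (b | d)
≡ (b & ~c & b) | (b & ~c & d) | (b & ~d & b) | (b & ~d & d) | (a & ~c & b) | (a & ~c & d) | (a & ~d & b) | (a & ~d & d)   [distribute & over |]
≡ (b & ~c) | (b & ~d) | (a & ~c & d)   [simplify]

(b & ~c) | (b & ~d) | (a & ~c & d)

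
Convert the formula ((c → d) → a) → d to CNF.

((c → d) → a) → d
≡ ¬((c → d) → a) ∨ d   [eliminate →]
≡ ¬(¬(c → d) ∨ a) ∨ d   [eliminate →]
≡ ¬(¬(¬c ∨ d) ∨ a) ∨ d   [eliminate →]
≡ (¬¬(¬c ∨ d) ∧ ¬a) ∨ d   [De Morgan]
≡ ((¬c ∨ d) ∧ ¬a) ∨ d   [double negation]
≡ (¬c ∨ d ∨ d) ∧ (¬a ∨ d)   [distribute ∨ over ∧]
≡ (¬c ∨ d) ∧ (¬a ∨ d)   [simplify]

(¬c ∨ d) ∧ (¬a ∨ d)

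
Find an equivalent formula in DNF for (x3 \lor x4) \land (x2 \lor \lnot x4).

(x3 \land x2) \lor (x3 \land \lnot x4) \lor (x4 \land x2)

(x3 \lor x4) \land (x2 \lor \lnot x4)
≡ (x3 \land x2) \lor (x3 \land \lnot x4) \lor (x4 \land x2) \lor (x4 \land \lnot x4)   [distribute \land over \lor]
≡ (x3 \land x2) \lor (x3 \land \lnot x4) \lor (x4 \land x2)   [simplify]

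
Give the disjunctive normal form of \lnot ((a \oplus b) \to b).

a \land \lnot b

\lnot ((a \oplus b) \to b)
= \lnot (\lnot (a \oplus b) \lor b)   [eliminate \to]
= \lnot (\lnot ((a \land \lnot b) \lor (\lnot a \land b)) \lor b)   [expand \oplus]
= \lnot \lnot ((a \land \lnot b) \lor (\lnot a \land b)) \land \lnot b   [De Morgan]
= ((a \land \lnot b) \lor (\lnot a \land b)) \land \lnot b   [double negation]
= (a \land \lnot b \land \lnot b) \lor (\lnot a \land b \land \lnot b)   [distribute \land over \lor]
= a \land \lnot b   [simplify]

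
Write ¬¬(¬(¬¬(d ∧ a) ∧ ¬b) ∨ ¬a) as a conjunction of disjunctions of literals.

¬d ∨ ¬a ∨ b

¬¬(¬(¬¬(d ∧ a) ∧ ¬b) ∨ ¬a)
= ¬(¬¬(d ∧ a) ∧ ¬b) ∨ ¬a   — double negation
= ¬¬¬(d ∧ a) ∨ ¬¬b ∨ ¬a   — De Morgan
= ¬(d ∧ a) ∨ ¬¬b ∨ ¬a   — double negation
= ¬d ∨ ¬a ∨ ¬¬b ∨ ¬a   — De Morgan
= ¬d ∨ ¬a ∨ b ∨ ¬a   — double negation
= ¬d ∨ ¬a ∨ b   — simplify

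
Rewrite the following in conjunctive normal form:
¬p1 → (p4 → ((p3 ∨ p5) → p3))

¬p1 → (p4 → ((p3 ∨ p5) → p3))
≡ ¬¬p1 ∨ (p4 → ((p3 ∨ p5) → p3))   [eliminate →]
≡ ¬¬p1 ∨ ¬p4 ∨ ((p3 ∨ p5) → p3)   [eliminate →]
≡ ¬¬p1 ∨ ¬p4 ∨ ¬(p3 ∨ p5) ∨ p3   [eliminate →]
≡ p1 ∨ ¬p4 ∨ ¬(p3 ∨ p5) ∨ p3   [double negation]
≡ p1 ∨ ¬p4 ∨ (¬p3 ∧ ¬p5) ∨ p3   [De Morgan]
≡ (p1 ∨ ¬p4 ∨ ¬p3 ∨ p3) ∧ (p1 ∨ ¬p4 ∨ ¬p5 ∨ p3)   [distribute ∨ over ∧]
≡ p1 ∨ ¬p4 ∨ ¬p5 ∨ p3   [simplify]

p1 ∨ ¬p4 ∨ ¬p5 ∨ p3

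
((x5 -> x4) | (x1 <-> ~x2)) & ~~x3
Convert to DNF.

((x5 -> x4) | (x1 <-> ~x2)) & ~~x3
⇔ (~x5 | x4 | (x1 <-> ~x2)) & ~~x3   — eliminate ->
⇔ (~x5 | x4 | ((x1 -> ~x2) & (~x2 -> x1))) & ~~x3   — eliminate <->
⇔ (~x5 | x4 | ((~x1 | ~x2) & (~x2 -> x1))) & ~~x3   — eliminate ->
⇔ (~x5 | x4 | ((~x1 | ~x2) & (~~x2 | x1))) & ~~x3   — eliminate ->
⇔ (~x5 | x4 | ((~x1 | ~x2) & (x2 | x1))) & ~~x3   — double negation
⇔ (~x5 | x4 | ((~x1 | ~x2) & (x2 | x1))) & x3   — double negation
⇔ (~x5 & x3) | (x4 & x3) | (~x1 & x2 & x3) | (~x1 & x1 & x3) | (~x2 & x2 & x3) | (~x2 & x1 & x3)   — distribute & over |
⇔ (~x5 & x3) | (x4 & x3) | (~x1 & x2 & x3) | (~x2 & x1 & x3)   — simplify

(~x5 & x3) | (x4 & x3) | (~x1 & x2 & x3) | (~x2 & x1 & x3)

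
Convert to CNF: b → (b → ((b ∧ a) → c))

¬b ∨ ¬a ∨ c

b → (b → ((b ∧ a) → c))
⇔ ¬b ∨ (b → ((b ∧ a) → c))   [eliminate →]
⇔ ¬b ∨ ¬b ∨ ((b ∧ a) → c)   [eliminate →]
⇔ ¬b ∨ ¬b ∨ ¬(b ∧ a) ∨ c   [eliminate →]
⇔ ¬b ∨ ¬b ∨ ¬b ∨ ¬a ∨ c   [De Morgan]
⇔ ¬b ∨ ¬a ∨ c   [simplify]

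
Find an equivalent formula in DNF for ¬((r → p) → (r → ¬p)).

¬((r → p) → (r → ¬p))
= ¬(¬(r → p) ∨ (r → ¬p))   (eliminate →)
= ¬(¬(¬r ∨ p) ∨ (r → ¬p))   (eliminate →)
= ¬(¬(¬r ∨ p) ∨ ¬r ∨ ¬p)   (eliminate →)
= ¬¬(¬r ∨ p) ∧ ¬¬r ∧ ¬¬p   (De Morgan)
= (¬r ∨ p) ∧ ¬¬r ∧ ¬¬p   (double negation)
= (¬r ∨ p) ∧ r ∧ ¬¬p   (double negation)
= (¬r ∨ p) ∧ r ∧ p   (double negation)
= (¬r ∧ r ∧ p) ∨ (p ∧ r ∧ p)   (distribute ∧ over ∨)
= p ∧ r   (simplify)

p ∧ r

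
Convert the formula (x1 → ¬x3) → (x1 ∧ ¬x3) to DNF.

(x1 ∧ x3) ∨ (x1 ∧ ¬x3)

(x1 → ¬x3) → (x1 ∧ ¬x3)
⇔ ¬(x1 → ¬x3) ∨ (x1 ∧ ¬x3)
⇔ ¬(¬x1 ∨ ¬x3) ∨ (x1 ∧ ¬x3)
⇔ (¬¬x1 ∧ ¬¬x3) ∨ (x1 ∧ ¬x3)
⇔ (x1 ∧ ¬¬x3) ∨ (x1 ∧ ¬x3)
⇔ (x1 ∧ x3) ∨ (x1 ∧ ¬x3)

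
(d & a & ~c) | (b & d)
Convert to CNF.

(d & a & ~c) | (b & d)
⇔ (d | b) & (d | d) & (a | b) & (a | d) & (~c | b) & (~c | d)   [distribute | over &]
⇔ d & (a | b) & (~c | b)   [simplify]

d & (a | b) & (~c | b)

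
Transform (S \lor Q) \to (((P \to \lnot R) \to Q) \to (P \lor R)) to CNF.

(S \lor Q) \to (((P \to \lnot R) \to Q) \to (P \lor R))
≡ \lnot (S \lor Q) \lor (((P \to \lnot R) \to Q) \to (P \lor R))   [eliminate \to]
≡ \lnot (S \lor Q) \lor \lnot ((P \to \lnot R) \to Q) \lor P \lor R   [eliminate \to]
≡ \lnot (S \lor Q) \lor \lnot (\lnot (P \to \lnot R) \lor Q) \lor P \lor R   [eliminate \to]
≡ \lnot (S \lor Q) \lor \lnot (\lnot (\lnot P \lor \lnot R) \lor Q) \lor P \lor R   [eliminate \to]
≡ (\lnot S \land \lnot Q) \lor \lnot (\lnot (\lnot P \lor \lnot R) \lor Q) \lor P \lor R   [De Morgan]
≡ (\lnot S \land \lnot Q) \lor (\lnot \lnot (\lnot P \lor \lnot R) \land \lnot Q) \lor P \lor R   [De Morgan]
≡ (\lnot S \land \lnot Q) \lor ((\lnot P \lor \lnot R) \land \lnot Q) \lor P \lor R   [double negation]
≡ (\lnot S \lor \lnot P \lor \lnot R \lor P \lor R) \land (\lnot S \lor \lnot Q \lor P \lor R) \land (\lnot Q \lor \lnot P \lor \lnot R \lor P \lor R) \land (\lnot Q \lor \lnot Q \lor P \lor R)   [distribute \lor over \land]
≡ \lnot Q \lor P \lor R   [simplify]

\lnot Q \lor P \lor R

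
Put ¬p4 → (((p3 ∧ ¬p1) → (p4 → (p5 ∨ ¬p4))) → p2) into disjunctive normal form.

p4 ∨ p2

¬p4 → (((p3 ∧ ¬p1) → (p4 → (p5 ∨ ¬p4))) → p2)
= ¬¬p4 ∨ (((p3 ∧ ¬p1) → (p4 → (p5 ∨ ¬p4))) → p2)
= ¬¬p4 ∨ ¬((p3 ∧ ¬p1) → (p4 → (p5 ∨ ¬p4))) ∨ p2
= ¬¬p4 ∨ ¬(¬(p3 ∧ ¬p1) ∨ (p4 → (p5 ∨ ¬p4))) ∨ p2
= ¬¬p4 ∨ ¬(¬(p3 ∧ ¬p1) ∨ ¬p4 ∨ p5 ∨ ¬p4) ∨ p2
= p4 ∨ ¬(¬(p3 ∧ ¬p1) ∨ ¬p4 ∨ p5 ∨ ¬p4) ∨ p2
= p4 ∨ (¬¬(p3 ∧ ¬p1) ∧ ¬¬p4 ∧ ¬p5 ∧ ¬¬p4) ∨ p2
= p4 ∨ (p3 ∧ ¬p1 ∧ ¬¬p4 ∧ ¬p5 ∧ ¬¬p4) ∨ p2
= p4 ∨ (p3 ∧ ¬p1 ∧ p4 ∧ ¬p5 ∧ ¬¬p4) ∨ p2
= p4 ∨ (p3 ∧ ¬p1 ∧ p4 ∧ ¬p5 ∧ p4) ∨ p2
= p4 ∨ p2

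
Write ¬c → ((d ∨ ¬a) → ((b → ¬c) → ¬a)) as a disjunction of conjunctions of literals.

c ∨ (¬d ∧ a) ∨ ¬a

¬c → ((d ∨ ¬a) → ((b → ¬c) → ¬a))
≡ ¬¬c ∨ ((d ∨ ¬a) → ((b → ¬c) → ¬a))   [eliminate →]
≡ ¬¬c ∨ ¬(d ∨ ¬a) ∨ ((b → ¬c) → ¬a)   [eliminate →]
≡ ¬¬c ∨ ¬(d ∨ ¬a) ∨ ¬(b → ¬c) ∨ ¬a   [eliminate →]
≡ ¬¬c ∨ ¬(d ∨ ¬a) ∨ ¬(¬b ∨ ¬c) ∨ ¬a   [eliminate →]
≡ c ∨ ¬(d ∨ ¬a) ∨ ¬(¬b ∨ ¬c) ∨ ¬a   [double negation]
≡ c ∨ (¬d ∧ ¬¬a) ∨ ¬(¬b ∨ ¬c) ∨ ¬a   [De Morgan]
≡ c ∨ (¬d ∧ a) ∨ ¬(¬b ∨ ¬c) ∨ ¬a   [double negation]
≡ c ∨ (¬d ∧ a) ∨ (¬¬b ∧ ¬¬c) ∨ ¬a   [De Morgan]
≡ c ∨ (¬d ∧ a) ∨ (b ∧ ¬¬c) ∨ ¬a   [double negation]
≡ c ∨ (¬d ∧ a) ∨ (b ∧ c) ∨ ¬a   [double negation]
≡ c ∨ (¬d ∧ a) ∨ ¬a   [simplify]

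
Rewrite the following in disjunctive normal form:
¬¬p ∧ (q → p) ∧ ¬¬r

¬¬p ∧ (q → p) ∧ ¬¬r
≡ ¬¬p ∧ (¬q ∨ p) ∧ ¬¬r   — eliminate →
≡ p ∧ (¬q ∨ p) ∧ ¬¬r   — double negation
≡ p ∧ (¬q ∨ p) ∧ r   — double negation
≡ (p ∧ ¬q ∧ r) ∨ (p ∧ p ∧ r)   — distribute ∧ over ∨
≡ p ∧ r   — simplify

p ∧ r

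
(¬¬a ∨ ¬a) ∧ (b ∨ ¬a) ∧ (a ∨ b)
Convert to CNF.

(b ∨ ¬a) ∧ (a ∨ b)

(¬¬a ∨ ¬a) ∧ (b ∨ ¬a) ∧ (a ∨ b)
⇔ (a ∨ ¬a) ∧ (b ∨ ¬a) ∧ (a ∨ b)   [double negation]
⇔ (b ∨ ¬a) ∧ (a ∨ b)   [simplify]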